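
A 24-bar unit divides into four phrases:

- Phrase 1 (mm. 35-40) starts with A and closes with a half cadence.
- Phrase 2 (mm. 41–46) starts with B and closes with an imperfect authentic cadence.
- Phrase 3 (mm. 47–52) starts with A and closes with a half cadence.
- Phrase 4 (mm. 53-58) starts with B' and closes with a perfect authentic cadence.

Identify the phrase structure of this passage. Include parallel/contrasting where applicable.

Four phrases in two halves: the first half (measures 35–46) ends with an imperfect authentic cadence, the second (mm. 47-58) with a perfect authentic cadence — a large antecedent–consequent pair, i.e. a double period.
Phrase 3 begins with the same material as phrase 1, making it parallel.

parallel double period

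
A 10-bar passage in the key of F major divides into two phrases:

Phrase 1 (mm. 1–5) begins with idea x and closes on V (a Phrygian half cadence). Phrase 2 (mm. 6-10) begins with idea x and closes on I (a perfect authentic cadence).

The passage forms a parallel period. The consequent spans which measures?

measures 6–10

The antecedent is the phrase ending with the weaker cadence (Phrygian half cadence, phrase 1) and the consequent the one ending more conclusively (perfect authentic cadence, phrase 2); the consequent is measures 6–10.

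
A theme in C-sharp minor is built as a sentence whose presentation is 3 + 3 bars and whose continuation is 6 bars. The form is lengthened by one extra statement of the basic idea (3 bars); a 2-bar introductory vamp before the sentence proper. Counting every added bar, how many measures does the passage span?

Basic sentence: 3 + 3 + 6 = 12 bars.
12 (basic form) + 3 (extra statement) + 2 (introduction) = 17.

17 measures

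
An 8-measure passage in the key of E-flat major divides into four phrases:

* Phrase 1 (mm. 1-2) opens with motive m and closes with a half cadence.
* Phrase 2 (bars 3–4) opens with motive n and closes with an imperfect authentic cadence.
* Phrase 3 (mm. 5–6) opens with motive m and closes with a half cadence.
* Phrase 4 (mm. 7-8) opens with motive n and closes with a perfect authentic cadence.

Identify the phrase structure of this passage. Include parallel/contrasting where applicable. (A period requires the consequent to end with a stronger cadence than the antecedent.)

parallel double period

Four phrases in two halves: the first half (mm. 1-4) ends with an imperfect authentic cadence, the second (mm. 5–8) with a perfect authentic cadence — a large antecedent–consequent pair, i.e. a double period.
Phrase 3 begins with the same material as phrase 1, making it parallel.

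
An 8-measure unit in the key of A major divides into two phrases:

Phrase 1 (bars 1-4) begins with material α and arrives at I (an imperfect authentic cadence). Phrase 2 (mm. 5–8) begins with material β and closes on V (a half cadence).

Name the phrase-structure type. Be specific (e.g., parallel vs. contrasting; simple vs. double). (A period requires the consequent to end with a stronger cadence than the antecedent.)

The second phrase closes with a half cadence, which is not stronger than the first phrase's imperfect authentic cadence; without a weak→strong cadential pair there is no antecedent–consequent relationship, so this is a phrase group rather than a period.

phrase group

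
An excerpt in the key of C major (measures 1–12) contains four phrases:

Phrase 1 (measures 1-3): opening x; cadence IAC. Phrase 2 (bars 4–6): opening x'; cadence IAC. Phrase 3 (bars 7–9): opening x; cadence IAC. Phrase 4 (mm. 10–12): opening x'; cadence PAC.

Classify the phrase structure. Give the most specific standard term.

parallel double period

Four phrases in two halves: the first half (mm. 1–6) ends with an imperfect authentic cadence, the second (bars 7-12) with a perfect authentic cadence — a large antecedent–consequent pair, i.e. a double period.
Phrase 3 begins with the same material as phrase 1, making it parallel.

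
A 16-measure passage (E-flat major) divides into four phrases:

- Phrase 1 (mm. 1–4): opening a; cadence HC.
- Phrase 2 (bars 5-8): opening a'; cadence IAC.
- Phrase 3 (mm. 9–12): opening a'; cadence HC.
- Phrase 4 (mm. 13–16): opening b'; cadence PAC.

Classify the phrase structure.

parallel double period

Four phrases in two halves: the first half (mm. 1-8) ends with an imperfect authentic cadence, the second (measures 9–16) with a perfect authentic cadence — a large antecedent–consequent pair, i.e. a double period.
Phrase 3 begins with the same material as phrase 1, making it parallel.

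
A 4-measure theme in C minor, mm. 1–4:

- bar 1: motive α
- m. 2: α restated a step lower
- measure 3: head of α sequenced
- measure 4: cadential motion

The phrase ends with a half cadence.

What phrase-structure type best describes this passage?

sentence

Basic idea (m. 1) + its repetition (m. 2) form the presentation; fragmentation and cadence (mm. 3-4) form the continuation — the 4-bar whole is a sentence.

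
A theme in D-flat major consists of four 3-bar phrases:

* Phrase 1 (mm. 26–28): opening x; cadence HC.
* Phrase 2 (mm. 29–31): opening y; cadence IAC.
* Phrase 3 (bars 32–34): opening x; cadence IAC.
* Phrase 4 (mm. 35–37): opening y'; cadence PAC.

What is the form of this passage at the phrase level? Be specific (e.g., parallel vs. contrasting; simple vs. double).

parallel double period

Four phrases in two halves: the first half (mm. 26–31) ends with an imperfect authentic cadence, the second (bars 32–37) with a perfect authentic cadence — a large antecedent–consequent pair, i.e. a double period.
Phrase 3 begins with the same material as phrase 1, making it parallel.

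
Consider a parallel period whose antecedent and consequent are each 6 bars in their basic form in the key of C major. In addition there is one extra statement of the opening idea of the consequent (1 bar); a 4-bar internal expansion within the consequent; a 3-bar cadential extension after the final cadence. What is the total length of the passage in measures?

20 measures

Basic parallel period: 6 + 6 = 12 bars.
12 (basic form) + 1 (extra statement) + 4 (internal expansion) + 3 (cadential extension) = 20.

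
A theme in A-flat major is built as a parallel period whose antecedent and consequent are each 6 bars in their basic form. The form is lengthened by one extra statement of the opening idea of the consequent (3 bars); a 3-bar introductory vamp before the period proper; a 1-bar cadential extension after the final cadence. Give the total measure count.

Basic parallel period: 6 + 6 = 12 bars.
12 (basic form) + 3 (extra statement) + 3 (introduction) + 1 (cadential extension) = 19.

19 measures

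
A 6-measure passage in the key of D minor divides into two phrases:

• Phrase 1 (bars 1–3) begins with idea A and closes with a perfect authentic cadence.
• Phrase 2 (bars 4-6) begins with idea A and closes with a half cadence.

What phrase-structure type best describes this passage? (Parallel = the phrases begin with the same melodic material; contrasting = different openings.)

phrase group

The second phrase closes with a half cadence, which is not stronger than the first phrase's perfect authentic cadence; without a weak→strong cadential pair there is no antecedent–consequent relationship, so this is a phrase group rather than a period.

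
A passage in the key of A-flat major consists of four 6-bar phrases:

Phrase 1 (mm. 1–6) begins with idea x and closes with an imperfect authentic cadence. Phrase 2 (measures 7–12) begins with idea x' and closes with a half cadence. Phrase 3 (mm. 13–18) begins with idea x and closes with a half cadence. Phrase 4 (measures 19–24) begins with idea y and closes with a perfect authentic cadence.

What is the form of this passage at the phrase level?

Four phrases in two halves: the first half (bars 1–12) ends with a half cadence, the second (measures 13-24) with a perfect authentic cadence — a large antecedent–consequent pair, i.e. a double period.
Phrase 3 begins with the same material as phrase 1, making it parallel.

parallel double period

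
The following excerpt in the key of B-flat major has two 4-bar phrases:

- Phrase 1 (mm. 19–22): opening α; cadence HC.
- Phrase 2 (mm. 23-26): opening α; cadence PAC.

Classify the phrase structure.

parallel period

Phrase 1 ends with a half cadence (weaker) and phrase 2 with a perfect authentic cadence (stronger): antecedent + consequent = a period.
The two phrases open with the same material (α / α), so the period is parallel.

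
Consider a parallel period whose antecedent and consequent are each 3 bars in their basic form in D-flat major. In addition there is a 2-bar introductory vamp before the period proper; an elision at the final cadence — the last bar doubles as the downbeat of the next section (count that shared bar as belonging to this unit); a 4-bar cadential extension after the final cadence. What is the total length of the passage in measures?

Basic parallel period: 3 + 3 = 6 bars.
6 (basic form) + 2 (introduction) + 4 (cadential extension) = 12.
The elision shares a bar with the next section but does not change this unit's count.

12 measures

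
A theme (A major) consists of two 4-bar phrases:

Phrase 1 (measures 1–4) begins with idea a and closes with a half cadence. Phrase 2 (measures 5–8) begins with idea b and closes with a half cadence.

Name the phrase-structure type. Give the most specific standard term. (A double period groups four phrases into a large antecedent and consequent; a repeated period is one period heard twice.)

The second phrase closes with a half cadence, which is not stronger than the first phrase's half cadence; without a weak→strong cadential pair there is no antecedent–consequent relationship, so this is a phrase group rather than a period.

phrase group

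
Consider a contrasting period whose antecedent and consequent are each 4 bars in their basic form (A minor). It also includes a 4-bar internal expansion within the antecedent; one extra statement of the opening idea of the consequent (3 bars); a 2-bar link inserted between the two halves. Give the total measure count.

Basic contrasting period: 4 + 4 = 8 bars.
8 (basic form) + 4 (internal expansion) + 3 (extra statement) + 2 (link) = 17.

17 measures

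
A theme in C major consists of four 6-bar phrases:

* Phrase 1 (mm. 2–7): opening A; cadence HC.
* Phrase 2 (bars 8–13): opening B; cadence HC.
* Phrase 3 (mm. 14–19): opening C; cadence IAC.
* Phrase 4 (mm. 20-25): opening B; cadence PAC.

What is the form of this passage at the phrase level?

Four phrases in two halves: the first half (measures 2–13) ends with a half cadence, the second (mm. 14-25) with a perfect authentic cadence — a large antecedent–consequent pair, i.e. a double period.
Phrase 3 begins with different material from phrase 1, making it contrasting.

contrasting double period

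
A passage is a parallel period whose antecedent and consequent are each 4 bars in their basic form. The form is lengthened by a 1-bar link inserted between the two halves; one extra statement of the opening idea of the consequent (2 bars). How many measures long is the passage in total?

11 measures

Basic parallel period: 4 + 4 = 8 bars.
8 (basic form) + 1 (link) + 2 (extra statement) = 11.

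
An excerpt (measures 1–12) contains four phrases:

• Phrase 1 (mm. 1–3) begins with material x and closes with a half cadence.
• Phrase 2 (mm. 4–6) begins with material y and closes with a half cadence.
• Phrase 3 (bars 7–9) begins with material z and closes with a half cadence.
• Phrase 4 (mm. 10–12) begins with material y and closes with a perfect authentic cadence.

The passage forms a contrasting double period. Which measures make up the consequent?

measures 7–12

In a double period the first pair of phrases (ending half cadence) is the large antecedent and the second pair (ending perfect authentic cadence) is the large consequent; the consequent is measures 7–12.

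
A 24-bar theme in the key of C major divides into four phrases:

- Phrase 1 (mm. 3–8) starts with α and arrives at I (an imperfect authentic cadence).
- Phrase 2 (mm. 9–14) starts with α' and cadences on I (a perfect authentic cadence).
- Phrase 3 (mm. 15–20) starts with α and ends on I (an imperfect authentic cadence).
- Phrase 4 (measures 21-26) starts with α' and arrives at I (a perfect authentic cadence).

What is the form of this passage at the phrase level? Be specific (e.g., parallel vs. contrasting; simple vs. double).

repeated period

The cadence pattern IAC–PAC–IAC–PAC is weak–strong twice, and phrases 3–4 restate phrases 1–2: a period heard twice, not a double period (which would end weakly at phrase 2).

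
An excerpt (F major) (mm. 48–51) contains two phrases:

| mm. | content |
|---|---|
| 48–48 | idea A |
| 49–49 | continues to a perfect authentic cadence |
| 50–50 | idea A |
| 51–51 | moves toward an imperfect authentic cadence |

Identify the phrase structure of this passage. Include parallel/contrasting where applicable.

phrase group

The second phrase closes with an imperfect authentic cadence, which is not stronger than the first phrase's perfect authentic cadence; without a weak→strong cadential pair there is no antecedent–consequent relationship, so this is a phrase group rather than a period.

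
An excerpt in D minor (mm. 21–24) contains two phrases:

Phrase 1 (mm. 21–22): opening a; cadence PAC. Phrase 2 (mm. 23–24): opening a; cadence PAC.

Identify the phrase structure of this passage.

repeated phrase

Both phrases have the same opening (a) and the same cadence (perfect authentic cadence): the second is a restatement, not a consequent, so this is a repeated phrase rather than a period.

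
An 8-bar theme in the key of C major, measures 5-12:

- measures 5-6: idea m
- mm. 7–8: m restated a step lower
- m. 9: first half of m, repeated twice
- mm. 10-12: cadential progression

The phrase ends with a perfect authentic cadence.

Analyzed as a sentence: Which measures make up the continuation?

After the presentation (mm. 5-8), the continuation covers the fragmentation through the cadence: mm. 9–12.

measures 9–12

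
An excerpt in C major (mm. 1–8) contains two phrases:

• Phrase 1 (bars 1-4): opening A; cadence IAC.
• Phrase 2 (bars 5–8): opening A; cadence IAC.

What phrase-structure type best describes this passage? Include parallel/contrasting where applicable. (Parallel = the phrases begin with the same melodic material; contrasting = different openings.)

repeated phrase

Both phrases have the same opening (A) and the same cadence (imperfect authentic cadence): the second is a restatement, not a consequent, so this is a repeated phrase rather than a period.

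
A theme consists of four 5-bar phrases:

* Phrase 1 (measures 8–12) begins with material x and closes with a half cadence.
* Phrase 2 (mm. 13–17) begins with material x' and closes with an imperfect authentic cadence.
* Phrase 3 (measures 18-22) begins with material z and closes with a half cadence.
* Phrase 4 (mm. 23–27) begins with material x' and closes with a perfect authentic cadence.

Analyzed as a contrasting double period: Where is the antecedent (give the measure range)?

In a double period the four phrases pair into a large antecedent (phrases 1–2, ending imperfect authentic cadence) and a large consequent (phrases 3–4, ending perfect authentic cadence). The antecedent spans mm. 8–17.

measures 8–17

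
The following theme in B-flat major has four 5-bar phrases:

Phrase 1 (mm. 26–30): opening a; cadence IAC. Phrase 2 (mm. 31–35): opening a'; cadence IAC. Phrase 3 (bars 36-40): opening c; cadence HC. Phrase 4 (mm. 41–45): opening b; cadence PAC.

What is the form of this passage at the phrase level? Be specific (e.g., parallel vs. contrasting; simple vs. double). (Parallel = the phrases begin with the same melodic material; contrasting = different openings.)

Four phrases in two halves: the first half (measures 26–35) ends with an imperfect authentic cadence, the second (measures 36–45) with a perfect authentic cadence — a large antecedent–consequent pair, i.e. a double period.
Phrase 3 begins with different material from phrase 1, making it contrasting.

contrasting double period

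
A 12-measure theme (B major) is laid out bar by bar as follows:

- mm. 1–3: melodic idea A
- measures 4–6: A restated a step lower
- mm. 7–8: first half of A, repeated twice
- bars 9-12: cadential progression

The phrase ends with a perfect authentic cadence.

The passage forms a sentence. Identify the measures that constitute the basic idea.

measures 1–3

The presentation of a sentence is the basic idea (measures 1–3) plus its repetition (measures 4–6); the basic idea is therefore bars 1-3.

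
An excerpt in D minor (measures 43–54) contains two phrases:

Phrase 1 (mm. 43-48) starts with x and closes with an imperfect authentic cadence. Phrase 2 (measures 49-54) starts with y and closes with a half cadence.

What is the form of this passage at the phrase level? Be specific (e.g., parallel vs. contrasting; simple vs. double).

phrase group

The second phrase closes with a half cadence, which is not stronger than the first phrase's imperfect authentic cadence; without a weak→strong cadential pair there is no antecedent–consequent relationship, so this is a phrase group rather than a period.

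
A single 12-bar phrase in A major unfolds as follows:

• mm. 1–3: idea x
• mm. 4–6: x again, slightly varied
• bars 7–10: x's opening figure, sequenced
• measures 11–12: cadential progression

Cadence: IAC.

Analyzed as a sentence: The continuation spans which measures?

measures 7–12

After the presentation (bars 1–6), the continuation covers the fragmentation through the cadence: measures 7–12.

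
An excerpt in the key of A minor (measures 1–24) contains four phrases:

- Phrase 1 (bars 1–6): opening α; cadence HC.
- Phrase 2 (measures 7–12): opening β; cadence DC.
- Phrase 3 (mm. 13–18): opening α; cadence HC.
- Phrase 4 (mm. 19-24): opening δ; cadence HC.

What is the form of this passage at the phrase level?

Phrase 4 ends with a half cadence, no stronger than phrase 2's deceptive cadence, so the four phrases do not form a double period; nor do phrases 3–4 duplicate 1–2, so it is not a repeated period. With no phrase reaching a conclusive cadence, the passage is a phrase group.

phrase group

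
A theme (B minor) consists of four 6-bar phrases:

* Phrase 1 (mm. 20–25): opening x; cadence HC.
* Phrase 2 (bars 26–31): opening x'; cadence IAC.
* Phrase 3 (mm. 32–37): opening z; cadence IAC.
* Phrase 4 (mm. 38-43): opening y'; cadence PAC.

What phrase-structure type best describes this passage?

Four phrases in two halves: the first half (mm. 20–31) ends with an imperfect authentic cadence, the second (measures 32–43) with a perfect authentic cadence — a large antecedent–consequent pair, i.e. a double period.
Phrase 3 begins with different material from phrase 1, making it contrasting.

contrasting double period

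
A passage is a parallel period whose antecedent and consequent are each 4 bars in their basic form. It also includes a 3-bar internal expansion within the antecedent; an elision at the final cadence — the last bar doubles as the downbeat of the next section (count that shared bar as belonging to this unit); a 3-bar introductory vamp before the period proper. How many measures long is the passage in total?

14 measures

Basic parallel period: 4 + 4 = 8 bars.
8 (basic form) + 3 (internal expansion) + 3 (introduction) = 14.
The elision shares a bar with the next section but does not change this unit's count.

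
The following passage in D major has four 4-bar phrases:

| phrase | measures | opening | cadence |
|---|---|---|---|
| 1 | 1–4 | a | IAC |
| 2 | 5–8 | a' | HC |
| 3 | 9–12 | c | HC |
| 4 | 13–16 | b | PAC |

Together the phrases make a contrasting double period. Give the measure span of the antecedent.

In a double period the first pair of phrases (ending half cadence) is the large antecedent and the second pair (ending perfect authentic cadence) is the large consequent; the antecedent is measures 1–8.

measures 1–8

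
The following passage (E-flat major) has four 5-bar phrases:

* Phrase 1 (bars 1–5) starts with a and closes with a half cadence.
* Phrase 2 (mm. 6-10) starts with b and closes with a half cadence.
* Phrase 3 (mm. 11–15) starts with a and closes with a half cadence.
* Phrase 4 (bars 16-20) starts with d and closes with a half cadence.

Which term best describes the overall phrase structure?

phrase group

Phrase 4 ends with a half cadence, no stronger than phrase 2's half cadence, so the four phrases do not form a double period; nor do phrases 3–4 duplicate 1–2, so it is not a repeated period. With no phrase reaching a conclusive cadence, the passage is a phrase group.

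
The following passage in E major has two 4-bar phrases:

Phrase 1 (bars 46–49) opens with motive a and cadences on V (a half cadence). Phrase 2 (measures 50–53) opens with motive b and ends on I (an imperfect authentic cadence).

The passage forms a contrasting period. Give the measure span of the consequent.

measures 50–53

The antecedent is the phrase ending with the weaker cadence (half cadence, phrase 1) and the consequent the one ending more conclusively (imperfect authentic cadence, phrase 2); the consequent is mm. 50–53.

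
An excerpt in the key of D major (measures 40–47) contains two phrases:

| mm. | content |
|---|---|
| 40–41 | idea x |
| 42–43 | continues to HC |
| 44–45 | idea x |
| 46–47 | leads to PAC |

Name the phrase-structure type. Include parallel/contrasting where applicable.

parallel period

Phrase 1 ends with a half cadence (weaker) and phrase 2 with a perfect authentic cadence (stronger): antecedent + consequent = a period.
The two phrases open with the same material (x / x), so the period is parallel.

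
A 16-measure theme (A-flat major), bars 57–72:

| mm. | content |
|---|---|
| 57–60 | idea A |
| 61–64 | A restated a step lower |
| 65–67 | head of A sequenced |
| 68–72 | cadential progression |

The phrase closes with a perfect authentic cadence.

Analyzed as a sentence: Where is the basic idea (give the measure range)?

The presentation of a sentence is the basic idea (mm. 57-60) plus its repetition (measures 61–64); the basic idea is therefore measures 57-60.

measures 57–60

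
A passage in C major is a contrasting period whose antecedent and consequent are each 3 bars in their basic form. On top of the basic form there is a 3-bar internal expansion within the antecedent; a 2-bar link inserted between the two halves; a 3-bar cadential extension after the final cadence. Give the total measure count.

Basic contrasting period: 3 + 3 = 6 bars.
6 (basic form) + 3 (internal expansion) + 2 (link) + 3 (cadential extension) = 14.

14 measures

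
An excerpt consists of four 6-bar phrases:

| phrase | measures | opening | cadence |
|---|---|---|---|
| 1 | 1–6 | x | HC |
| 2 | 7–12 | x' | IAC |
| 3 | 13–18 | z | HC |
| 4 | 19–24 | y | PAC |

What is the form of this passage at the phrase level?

contrasting double period

Four phrases in two halves: the first half (mm. 1–12) ends with an imperfect authentic cadence, the second (mm. 13-24) with a perfect authentic cadence — a large antecedent–consequent pair, i.e. a double period.
Phrase 3 begins with different material from phrase 1, making it contrasting.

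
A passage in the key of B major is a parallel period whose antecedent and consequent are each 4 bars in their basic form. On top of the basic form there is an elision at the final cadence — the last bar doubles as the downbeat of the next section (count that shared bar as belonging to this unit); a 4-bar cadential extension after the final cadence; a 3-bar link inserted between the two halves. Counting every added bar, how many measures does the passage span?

Basic parallel period: 4 + 4 = 8 bars.
8 (basic form) + 4 (cadential extension) + 3 (link) = 15.
The elision shares a bar with the next section but does not change this unit's count.

15 measures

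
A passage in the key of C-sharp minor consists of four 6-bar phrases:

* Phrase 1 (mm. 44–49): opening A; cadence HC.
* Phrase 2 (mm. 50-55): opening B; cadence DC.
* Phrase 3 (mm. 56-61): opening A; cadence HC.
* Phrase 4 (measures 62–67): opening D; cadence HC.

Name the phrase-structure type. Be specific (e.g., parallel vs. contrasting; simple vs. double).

Phrase 4 ends with a half cadence, no stronger than phrase 2's deceptive cadence, so the four phrases do not form a double period; nor do phrases 3–4 duplicate 1–2, so it is not a repeated period. With no phrase reaching a conclusive cadence, the passage is a phrase group.

phrase group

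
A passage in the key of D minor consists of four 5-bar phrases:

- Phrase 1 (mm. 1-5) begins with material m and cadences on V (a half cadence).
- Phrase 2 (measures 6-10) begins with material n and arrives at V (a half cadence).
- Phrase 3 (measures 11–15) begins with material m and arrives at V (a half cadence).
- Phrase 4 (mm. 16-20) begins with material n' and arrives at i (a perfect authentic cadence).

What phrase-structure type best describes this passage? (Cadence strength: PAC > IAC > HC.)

parallel double period

Four phrases in two halves: the first half (mm. 1–10) ends with a half cadence, the second (mm. 11–20) with a perfect authentic cadence — a large antecedent–consequent pair, i.e. a double period.
Phrase 3 begins with the same material as phrase 1, making it parallel.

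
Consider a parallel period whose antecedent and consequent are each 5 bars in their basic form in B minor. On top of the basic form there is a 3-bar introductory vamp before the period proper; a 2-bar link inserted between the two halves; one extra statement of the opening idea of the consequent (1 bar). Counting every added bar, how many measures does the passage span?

Basic parallel period: 5 + 5 = 10 bars.
10 (basic form) + 3 (introduction) + 2 (link) + 1 (extra statement) = 16.

16 measures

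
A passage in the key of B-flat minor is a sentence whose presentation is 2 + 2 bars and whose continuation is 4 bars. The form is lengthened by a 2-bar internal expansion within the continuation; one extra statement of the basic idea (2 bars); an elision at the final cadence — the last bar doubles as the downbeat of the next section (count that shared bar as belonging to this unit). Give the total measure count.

12 measures

Basic sentence: 2 + 2 + 4 = 8 bars.
8 (basic form) + 2 (internal expansion) + 2 (extra statement) = 12.
The elision shares a bar with the next section but does not change this unit's count.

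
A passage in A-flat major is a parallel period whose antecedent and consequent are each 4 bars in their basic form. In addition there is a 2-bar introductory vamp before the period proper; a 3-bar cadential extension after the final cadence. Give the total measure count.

Basic parallel period: 4 + 4 = 8 bars.
8 (basic form) + 2 (introduction) + 3 (cadential extension) = 13.

13 measures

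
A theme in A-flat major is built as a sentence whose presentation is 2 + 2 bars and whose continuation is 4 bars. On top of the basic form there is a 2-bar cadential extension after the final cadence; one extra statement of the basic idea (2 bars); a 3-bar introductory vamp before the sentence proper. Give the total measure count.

Basic sentence: 2 + 2 + 4 = 8 bars.
8 (basic form) + 2 (cadential extension) + 2 (extra statement) + 3 (introduction) = 15.

15 measures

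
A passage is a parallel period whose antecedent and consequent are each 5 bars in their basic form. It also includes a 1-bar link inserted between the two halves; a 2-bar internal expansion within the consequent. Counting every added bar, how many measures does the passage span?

13 measures

Basic parallel period: 5 + 5 = 10 bars.
10 (basic form) + 1 (link) + 2 (internal expansion) = 13.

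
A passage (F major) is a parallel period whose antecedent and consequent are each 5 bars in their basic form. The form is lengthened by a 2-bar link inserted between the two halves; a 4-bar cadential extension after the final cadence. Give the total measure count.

Basic parallel period: 5 + 5 = 10 bars.
10 (basic form) + 2 (link) + 4 (cadential extension) = 16.

16 measures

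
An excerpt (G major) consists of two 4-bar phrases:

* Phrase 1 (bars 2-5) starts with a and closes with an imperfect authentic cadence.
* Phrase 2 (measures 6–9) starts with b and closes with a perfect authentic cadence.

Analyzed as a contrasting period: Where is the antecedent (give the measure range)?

The antecedent is the phrase ending with the weaker cadence (imperfect authentic cadence, phrase 1) and the consequent the one ending more conclusively (perfect authentic cadence, phrase 2); the antecedent is measures 2-5.

measures 2–5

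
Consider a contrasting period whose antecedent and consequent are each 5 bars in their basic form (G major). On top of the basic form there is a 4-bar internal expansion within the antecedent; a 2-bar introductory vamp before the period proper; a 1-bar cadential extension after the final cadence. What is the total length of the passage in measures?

17 measures

Basic contrasting period: 5 + 5 = 10 bars.
10 (basic form) + 4 (internal expansion) + 2 (introduction) + 1 (cadential extension) = 17.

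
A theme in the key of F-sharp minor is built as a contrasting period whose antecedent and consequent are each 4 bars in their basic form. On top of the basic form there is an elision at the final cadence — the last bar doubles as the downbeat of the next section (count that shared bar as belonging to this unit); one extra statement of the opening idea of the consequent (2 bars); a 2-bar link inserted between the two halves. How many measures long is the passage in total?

12 measures

Basic contrasting period: 4 + 4 = 8 bars.
8 (basic form) + 2 (extra statement) + 2 (link) = 12.
The elision shares a bar with the next section but does not change this unit's count.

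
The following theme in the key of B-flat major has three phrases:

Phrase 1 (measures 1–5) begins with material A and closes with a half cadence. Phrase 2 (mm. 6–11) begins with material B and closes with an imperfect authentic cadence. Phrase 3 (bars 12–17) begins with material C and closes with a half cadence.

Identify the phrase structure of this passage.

phrase group

The final phrase closes with a half cadence, which is not stronger than the preceding imperfect authentic cadence; the 3 phrases lack an overall antecedent–consequent design and so form a phrase group.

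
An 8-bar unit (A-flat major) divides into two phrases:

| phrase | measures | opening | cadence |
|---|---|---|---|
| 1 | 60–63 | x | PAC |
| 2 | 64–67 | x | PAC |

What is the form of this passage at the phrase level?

Both phrases have the same opening (x) and the same cadence (perfect authentic cadence): the second is a restatement, not a consequent, so this is a repeated phrase rather than a period.

repeated phrase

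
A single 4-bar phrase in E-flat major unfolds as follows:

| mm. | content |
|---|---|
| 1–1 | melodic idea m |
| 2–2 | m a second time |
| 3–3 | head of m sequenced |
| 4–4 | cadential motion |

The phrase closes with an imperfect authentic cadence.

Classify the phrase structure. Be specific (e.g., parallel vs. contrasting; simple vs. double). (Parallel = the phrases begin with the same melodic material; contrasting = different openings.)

Basic idea (m. 1) + its repetition (m. 2) form the presentation; fragmentation and cadence (mm. 3–4) form the continuation — the 4-bar whole is a sentence.

sentence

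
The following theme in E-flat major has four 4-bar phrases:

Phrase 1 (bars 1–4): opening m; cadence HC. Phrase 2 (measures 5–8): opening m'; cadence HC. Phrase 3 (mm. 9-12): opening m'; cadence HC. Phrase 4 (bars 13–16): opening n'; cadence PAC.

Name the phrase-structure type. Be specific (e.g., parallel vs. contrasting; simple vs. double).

Four phrases in two halves: the first half (mm. 1-8) ends with a half cadence, the second (measures 9-16) with a perfect authentic cadence — a large antecedent–consequent pair, i.e. a double period.
Phrase 3 begins with the same material as phrase 1, making it parallel.

parallel double period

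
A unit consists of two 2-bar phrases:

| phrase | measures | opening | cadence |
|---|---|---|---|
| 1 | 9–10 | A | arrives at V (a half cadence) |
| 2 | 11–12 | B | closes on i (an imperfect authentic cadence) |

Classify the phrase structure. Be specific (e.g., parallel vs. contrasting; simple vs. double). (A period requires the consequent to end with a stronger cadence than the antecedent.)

Phrase 1 ends with a half cadence (weaker) and phrase 2 with an imperfect authentic cadence (stronger): antecedent + consequent = a period.
The two phrases open with different material (A / B), so the period is contrasting.

contrasting period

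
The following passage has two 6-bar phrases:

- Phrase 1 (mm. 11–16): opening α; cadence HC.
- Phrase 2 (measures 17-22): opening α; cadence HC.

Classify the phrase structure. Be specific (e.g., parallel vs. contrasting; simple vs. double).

Both phrases have the same opening (α) and the same cadence (half cadence): the second is a restatement, not a consequent, so this is a repeated phrase rather than a period.

repeated phrase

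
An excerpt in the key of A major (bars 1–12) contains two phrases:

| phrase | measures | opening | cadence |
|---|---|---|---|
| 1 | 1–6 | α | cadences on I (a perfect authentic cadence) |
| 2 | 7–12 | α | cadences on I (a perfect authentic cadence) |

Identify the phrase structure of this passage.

Both phrases have the same opening (α) and the same cadence (perfect authentic cadence): the second is a restatement, not a consequent, so this is a repeated phrase rather than a period.

repeated phrase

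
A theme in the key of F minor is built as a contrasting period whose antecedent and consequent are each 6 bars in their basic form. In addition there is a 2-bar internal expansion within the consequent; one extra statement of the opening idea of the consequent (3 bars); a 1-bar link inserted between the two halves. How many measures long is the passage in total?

18 measures

Basic contrasting period: 6 + 6 = 12 bars.
12 (basic form) + 2 (internal expansion) + 3 (extra statement) + 1 (link) = 18.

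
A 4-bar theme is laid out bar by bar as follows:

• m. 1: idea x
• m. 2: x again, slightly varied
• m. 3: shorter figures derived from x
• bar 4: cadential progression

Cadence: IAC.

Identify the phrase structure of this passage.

sentence

Basic idea (m. 1) + its repetition (measure 2) form the presentation; fragmentation and cadence (measures 3–4) form the continuation — the 4-bar whole is a sentence.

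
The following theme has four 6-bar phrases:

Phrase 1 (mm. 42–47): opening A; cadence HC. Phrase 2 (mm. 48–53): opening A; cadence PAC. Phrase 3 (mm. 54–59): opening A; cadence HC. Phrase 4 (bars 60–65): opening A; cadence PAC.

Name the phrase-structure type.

repeated period

The cadence pattern HC–PAC–HC–PAC is weak–strong twice, and phrases 3–4 restate phrases 1–2: a period heard twice, not a double period (which would end weakly at phrase 2).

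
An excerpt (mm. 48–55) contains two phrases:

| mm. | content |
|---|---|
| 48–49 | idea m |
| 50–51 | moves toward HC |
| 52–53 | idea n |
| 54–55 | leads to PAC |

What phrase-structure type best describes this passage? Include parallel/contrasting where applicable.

contrasting period

Phrase 1 ends with a half cadence (weaker) and phrase 2 with a perfect authentic cadence (stronger): antecedent + consequent = a period.
The two phrases open with different material (m / n), so the period is contrasting.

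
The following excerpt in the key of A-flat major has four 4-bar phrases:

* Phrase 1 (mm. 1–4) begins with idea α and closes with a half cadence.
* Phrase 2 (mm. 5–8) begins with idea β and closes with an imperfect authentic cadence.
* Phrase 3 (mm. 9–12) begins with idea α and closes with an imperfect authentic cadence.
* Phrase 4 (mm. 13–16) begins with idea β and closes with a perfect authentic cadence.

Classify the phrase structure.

parallel double period

Four phrases in two halves: the first half (mm. 1–8) ends with an imperfect authentic cadence, the second (measures 9-16) with a perfect authentic cadence — a large antecedent–consequent pair, i.e. a double period.
Phrase 3 begins with the same material as phrase 1, making it parallel.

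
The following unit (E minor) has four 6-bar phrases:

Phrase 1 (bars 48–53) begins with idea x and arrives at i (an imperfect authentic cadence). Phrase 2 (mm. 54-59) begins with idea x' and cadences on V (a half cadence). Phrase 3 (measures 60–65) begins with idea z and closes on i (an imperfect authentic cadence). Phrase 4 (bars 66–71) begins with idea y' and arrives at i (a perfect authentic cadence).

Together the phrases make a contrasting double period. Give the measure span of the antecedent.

In a double period the first pair of phrases (ending half cadence) is the large antecedent and the second pair (ending perfect authentic cadence) is the large consequent; the antecedent is measures 48–59.

measures 48–59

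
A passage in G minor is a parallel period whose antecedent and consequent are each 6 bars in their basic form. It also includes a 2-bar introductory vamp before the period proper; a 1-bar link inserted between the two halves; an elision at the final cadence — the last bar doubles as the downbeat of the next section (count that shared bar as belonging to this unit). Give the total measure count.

15 measures

Basic parallel period: 6 + 6 = 12 bars.
12 (basic form) + 2 (introduction) + 1 (link) = 15.
The elision shares a bar with the next section but does not change this unit's count.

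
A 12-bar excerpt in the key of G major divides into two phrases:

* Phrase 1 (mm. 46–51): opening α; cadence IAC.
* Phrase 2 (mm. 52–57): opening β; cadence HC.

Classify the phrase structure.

The second phrase closes with a half cadence, which is not stronger than the first phrase's imperfect authentic cadence; without a weak→strong cadential pair there is no antecedent–consequent relationship, so this is a phrase group rather than a period.

phrase group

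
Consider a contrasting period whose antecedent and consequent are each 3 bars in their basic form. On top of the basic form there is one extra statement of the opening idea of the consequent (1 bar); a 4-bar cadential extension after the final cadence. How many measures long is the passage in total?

11 measures

Basic contrasting period: 3 + 3 = 6 bars.
6 (basic form) + 1 (extra statement) + 4 (cadential extension) = 11.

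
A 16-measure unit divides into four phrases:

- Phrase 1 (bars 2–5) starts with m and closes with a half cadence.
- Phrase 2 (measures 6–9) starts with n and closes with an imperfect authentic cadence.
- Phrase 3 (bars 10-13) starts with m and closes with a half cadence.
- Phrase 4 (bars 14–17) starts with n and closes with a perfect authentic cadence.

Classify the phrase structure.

Four phrases in two halves: the first half (mm. 2–9) ends with an imperfect authentic cadence, the second (mm. 10-17) with a perfect authentic cadence — a large antecedent–consequent pair, i.e. a double period.
Phrase 3 begins with the same material as phrase 1, making it parallel.

parallel double period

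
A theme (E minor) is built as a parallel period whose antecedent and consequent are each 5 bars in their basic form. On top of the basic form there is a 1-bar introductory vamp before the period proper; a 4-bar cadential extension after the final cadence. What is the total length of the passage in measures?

Basic parallel period: 5 + 5 = 10 bars.
10 (basic form) + 1 (introduction) + 4 (cadential extension) = 15.

15 measures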